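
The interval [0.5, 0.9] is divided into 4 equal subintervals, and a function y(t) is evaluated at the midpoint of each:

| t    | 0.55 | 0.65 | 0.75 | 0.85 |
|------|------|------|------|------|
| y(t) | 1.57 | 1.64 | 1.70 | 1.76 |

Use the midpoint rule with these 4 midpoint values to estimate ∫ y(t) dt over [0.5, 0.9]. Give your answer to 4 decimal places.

h = 0.1, n = 4.
h·[y(m₁) + y(m₂) + y(m₃) + y(m₄)] = 0.1·(6.67) = 0.6670.

0.6670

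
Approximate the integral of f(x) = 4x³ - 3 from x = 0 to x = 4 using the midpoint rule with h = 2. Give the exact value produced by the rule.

h = (4 − 0)/2 = 2.
Midpoints m₁,…,m₂ = 1, 3.
f(m₁)=1, f(m₂)=105.
h·[f(m₁) + f(m₂)] = 2·(106) = 212.

212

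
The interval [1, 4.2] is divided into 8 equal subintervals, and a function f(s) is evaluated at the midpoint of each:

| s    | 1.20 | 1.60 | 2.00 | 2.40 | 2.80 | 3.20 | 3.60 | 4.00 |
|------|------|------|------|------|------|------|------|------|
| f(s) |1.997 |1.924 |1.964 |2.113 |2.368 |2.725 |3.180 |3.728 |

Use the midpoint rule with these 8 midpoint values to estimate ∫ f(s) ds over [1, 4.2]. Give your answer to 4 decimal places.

h = 0.4, n = 8.
h·[y(m₁) + y(m₂) + y(m₃) + y(m₄) + y(m₅) + y(m₆) + y(m₇) + y(m₈)] = 0.4·(19.999) = 7.9996.

7.9996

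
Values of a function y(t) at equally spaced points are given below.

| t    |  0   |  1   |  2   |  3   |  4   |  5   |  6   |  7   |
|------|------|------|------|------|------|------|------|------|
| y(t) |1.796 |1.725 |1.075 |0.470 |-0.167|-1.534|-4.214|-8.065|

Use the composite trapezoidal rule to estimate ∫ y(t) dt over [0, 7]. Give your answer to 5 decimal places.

-5.77950

h = 1, n = 7.
(h/2)·[y₀ + 2y₁ + 2y₂ + 2y₃ + 2y₄ + 2y₅ + 2y₆ + y₇] = 0.5·(-11.559) = -5.77950.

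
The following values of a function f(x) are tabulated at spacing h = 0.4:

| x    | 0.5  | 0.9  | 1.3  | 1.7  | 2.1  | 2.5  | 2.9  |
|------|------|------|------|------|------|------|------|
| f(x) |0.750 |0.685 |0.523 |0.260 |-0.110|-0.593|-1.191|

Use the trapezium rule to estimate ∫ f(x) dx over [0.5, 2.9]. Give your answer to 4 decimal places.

0.2178

h = 0.4, n = 6.
(h/2)·[y₀ + 2y₁ + 2y₂ + 2y₃ + 2y₄ + 2y₅ + y₆] = 0.2·(1.089) = 0.2178.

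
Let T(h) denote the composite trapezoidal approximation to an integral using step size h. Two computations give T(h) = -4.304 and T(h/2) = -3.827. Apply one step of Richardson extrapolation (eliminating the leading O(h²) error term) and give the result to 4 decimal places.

-3.6680

R = (4·T(h/2) − T(h)) / 3 = (4·(-3.827) − (-4.304))/3 = (-11.004)/3 = -3.6680.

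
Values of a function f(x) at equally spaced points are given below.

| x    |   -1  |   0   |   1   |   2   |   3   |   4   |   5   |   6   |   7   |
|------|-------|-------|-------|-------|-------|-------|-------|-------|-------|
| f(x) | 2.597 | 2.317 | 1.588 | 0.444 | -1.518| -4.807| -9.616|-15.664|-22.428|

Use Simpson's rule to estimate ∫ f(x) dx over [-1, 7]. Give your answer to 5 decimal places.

-36.58767

h = 1, n = 8.
(h/3)·[y₀ + 4y₁ + 2y₂ + 4y₃ + 2y₄ + 4y₅ + 2y₆ + 4y₇ + y₈] = 0.333333·(-109.763) = -36.58767.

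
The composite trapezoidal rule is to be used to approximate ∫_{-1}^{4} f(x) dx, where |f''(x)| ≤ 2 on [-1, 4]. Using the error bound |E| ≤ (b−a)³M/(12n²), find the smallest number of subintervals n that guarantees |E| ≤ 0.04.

Need 250/(12n²) ≤ 0.04.
n² ≥ 250/(12·0.04) = 520.833 ⇒ n ≥ 22.8218, so the smallest n is 23.

23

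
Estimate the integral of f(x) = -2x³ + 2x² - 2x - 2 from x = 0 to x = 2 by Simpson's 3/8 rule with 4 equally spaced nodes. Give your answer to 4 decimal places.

h = (2 − 0)/3 = 0.666667.
Nodes x₀,…,x₃ = 0, 0.666667, 1.333333, 2.
f(x) = -2x³ + 2x² - 2x - 2: f₀=-2, f₁=-3.037037, f₂=-5.851852, f₃=-14.
(3h/8)·[f₀ + 3f₁ + 3f₂ + f₃] = 0.25·(-42.666667) = -10.6667.

-10.6667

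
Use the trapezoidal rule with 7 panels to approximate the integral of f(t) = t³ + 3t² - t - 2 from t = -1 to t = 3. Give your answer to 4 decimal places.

h = (3 − (-1))/7 = 0.571429.
Nodes t₀,…,t₇ = -1, -0.428571, 0.142857, 0.714286, 1.285714, 1.857143, 2.428571, 3.
f(t) = t³ + 3t² - t - 2: f₀=1, f₁=-1.099125, f₂=-2.078717, f₃=-0.819242, f₄=3.798834, f₅=12.895044, f₆=27.588921, f₇=49.
(h/2)·[f₀ + 2f₁ + 2f₂ + 2f₃ + 2f₄ + 2f₅ + 2f₆ + f₇] = 0.285714·(130.571429) = 37.3061.

37.3061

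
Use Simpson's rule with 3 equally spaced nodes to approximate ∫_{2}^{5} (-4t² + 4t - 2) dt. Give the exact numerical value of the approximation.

h = (5 − 2)/2 = 1.5.
Nodes t₀,…,t₂ = 2, 3.5, 5.
f(t) = -4t² + 4t - 2: f₀=-10, f₁=-37, f₂=-82.
(h/3)·[f₀ + 4f₁ + f₂] = 0.5·(-240) = -120.

-120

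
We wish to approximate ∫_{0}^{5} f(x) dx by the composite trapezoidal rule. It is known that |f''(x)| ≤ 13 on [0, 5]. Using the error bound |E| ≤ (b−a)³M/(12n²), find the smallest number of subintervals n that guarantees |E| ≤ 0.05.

Need 1625/(12n²) ≤ 0.05.
n² ≥ 1625/(12·0.05) = 2708.33 ⇒ n ≥ 52.0416, so the smallest n is 53.

53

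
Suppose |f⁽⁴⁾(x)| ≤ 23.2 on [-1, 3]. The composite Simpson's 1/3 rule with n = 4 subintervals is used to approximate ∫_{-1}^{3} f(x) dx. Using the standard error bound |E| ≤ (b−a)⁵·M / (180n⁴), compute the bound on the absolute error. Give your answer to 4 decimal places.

|E| ≤ (4)⁵·23.2 / (180·4⁴) = 23756.8/46080 = 0.5156.

0.5156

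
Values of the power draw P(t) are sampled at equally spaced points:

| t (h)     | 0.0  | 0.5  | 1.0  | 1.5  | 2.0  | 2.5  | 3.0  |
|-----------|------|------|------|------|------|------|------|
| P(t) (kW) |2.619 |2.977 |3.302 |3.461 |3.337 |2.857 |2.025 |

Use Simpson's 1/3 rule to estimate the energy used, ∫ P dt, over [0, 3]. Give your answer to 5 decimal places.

h = 0.5, n = 6.
(h/3)·[y₀ + 4y₁ + 2y₂ + 4y₃ + 2y₄ + 4y₅ + y₆] = 0.166667·(55.102) = 9.18367.

9.18367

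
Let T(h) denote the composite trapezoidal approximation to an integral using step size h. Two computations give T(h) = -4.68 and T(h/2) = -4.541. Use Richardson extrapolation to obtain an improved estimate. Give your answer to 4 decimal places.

-4.4947

R = (4·T(h/2) − T(h)) / 3 = (4·(-4.541) − (-4.68))/3 = (-13.484)/3 = -4.4947.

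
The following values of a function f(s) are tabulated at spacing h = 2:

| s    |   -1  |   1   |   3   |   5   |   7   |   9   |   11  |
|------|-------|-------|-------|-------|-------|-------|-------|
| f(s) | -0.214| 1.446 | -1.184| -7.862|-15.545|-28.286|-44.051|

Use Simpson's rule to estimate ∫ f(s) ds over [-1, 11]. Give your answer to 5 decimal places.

h = 2, n = 6.
(h/3)·[y₀ + 4y₁ + 2y₂ + 4y₃ + 2y₄ + 4y₅ + y₆] = 0.666667·(-216.531) = -144.35400.

-144.35400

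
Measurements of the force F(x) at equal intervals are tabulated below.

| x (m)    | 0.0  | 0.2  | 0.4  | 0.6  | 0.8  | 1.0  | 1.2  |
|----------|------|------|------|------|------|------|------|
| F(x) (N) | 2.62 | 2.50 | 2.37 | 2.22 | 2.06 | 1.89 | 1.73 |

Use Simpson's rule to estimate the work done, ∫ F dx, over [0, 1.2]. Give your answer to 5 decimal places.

2.64333

h = 0.2, n = 6.
(h/3)·[y₀ + 4y₁ + 2y₂ + 4y₃ + 2y₄ + 4y₅ + y₆] = 0.066667·(39.65) = 2.64333.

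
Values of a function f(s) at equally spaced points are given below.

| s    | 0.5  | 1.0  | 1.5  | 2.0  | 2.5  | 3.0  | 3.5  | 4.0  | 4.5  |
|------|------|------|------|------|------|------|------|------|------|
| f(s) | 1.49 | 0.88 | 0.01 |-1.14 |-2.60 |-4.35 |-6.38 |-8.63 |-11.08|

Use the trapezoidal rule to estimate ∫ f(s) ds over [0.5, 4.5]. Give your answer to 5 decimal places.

h = 0.5, n = 8.
(h/2)·[y₀ + 2y₁ + 2y₂ + 2y₃ + 2y₄ + 2y₅ + 2y₆ + 2y₇ + y₈] = 0.25·(-54.01) = -13.50250.

-13.50250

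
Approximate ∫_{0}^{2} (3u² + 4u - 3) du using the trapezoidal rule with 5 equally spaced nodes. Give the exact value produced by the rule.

h = (2 − 0)/4 = 0.5.
Nodes u₀,…,u₄ = 0, 0.5, 1, 1.5, 2.
f(u) = 3u² + 4u - 3: f₀=-3, f₁=-0.25, f₂=4, f₃=9.75, f₄=17.
(h/2)·[f₀ + 2f₁ + 2f₂ + 2f₃ + f₄] = 0.25·(41) = 10.25.

10.25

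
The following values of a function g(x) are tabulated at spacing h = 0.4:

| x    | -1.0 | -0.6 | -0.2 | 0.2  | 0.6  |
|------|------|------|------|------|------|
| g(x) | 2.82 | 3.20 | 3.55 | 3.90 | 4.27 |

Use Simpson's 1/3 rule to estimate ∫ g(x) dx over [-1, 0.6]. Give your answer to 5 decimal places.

h = 0.4, n = 4.
(h/3)·[y₀ + 4y₁ + 2y₂ + 4y₃ + y₄] = 0.133333·(42.59) = 5.67867.

5.67867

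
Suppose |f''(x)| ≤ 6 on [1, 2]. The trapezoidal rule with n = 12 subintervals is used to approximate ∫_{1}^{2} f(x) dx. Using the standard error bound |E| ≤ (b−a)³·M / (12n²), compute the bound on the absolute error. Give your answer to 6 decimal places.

|E| ≤ (1)³·6 / (12·12²) = 6/1728 = 0.003472.

0.003472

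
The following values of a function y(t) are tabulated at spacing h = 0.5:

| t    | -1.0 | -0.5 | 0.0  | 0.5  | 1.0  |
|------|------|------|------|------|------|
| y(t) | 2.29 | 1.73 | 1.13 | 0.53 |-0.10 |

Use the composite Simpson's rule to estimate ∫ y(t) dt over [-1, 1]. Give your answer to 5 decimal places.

2.24833

h = 0.5, n = 4.
(h/3)·[y₀ + 4y₁ + 2y₂ + 4y₃ + y₄] = 0.166667·(13.49) = 2.24833.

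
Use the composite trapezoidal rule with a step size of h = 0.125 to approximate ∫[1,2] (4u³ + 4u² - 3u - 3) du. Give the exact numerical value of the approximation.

16.890625

h = (2 − 1)/8 = 0.125.
Nodes u₀,…,u₈ = 1, 1.125, 1.25, 1.375, 1.5, 1.625, 1.75, 1.875, 2.
f(u) = 4u³ + 4u² - 3u - 3: f₀=2, f₁=4.3828125, f₂=7.3125, f₃=10.8359375, f₄=15, f₅=19.8515625, f₆=25.4375, f₇=31.8046875, f₈=39.
(h/2)·[f₀ + 2f₁ + 2f₂ + 2f₃ + 2f₄ + 2f₅ + 2f₆ + 2f₇ + f₈] = 0.0625·(270.25) = 16.890625.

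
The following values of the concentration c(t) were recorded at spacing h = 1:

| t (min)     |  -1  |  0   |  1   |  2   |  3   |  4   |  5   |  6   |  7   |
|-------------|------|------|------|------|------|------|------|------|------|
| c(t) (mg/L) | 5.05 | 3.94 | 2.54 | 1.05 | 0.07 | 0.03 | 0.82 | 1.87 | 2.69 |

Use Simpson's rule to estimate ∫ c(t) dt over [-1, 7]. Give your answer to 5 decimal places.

h = 1, n = 8.
(h/3)·[y₀ + 4y₁ + 2y₂ + 4y₃ + 2y₄ + 4y₅ + 2y₆ + 4y₇ + y₈] = 0.333333·(42.16) = 14.05333.

14.05333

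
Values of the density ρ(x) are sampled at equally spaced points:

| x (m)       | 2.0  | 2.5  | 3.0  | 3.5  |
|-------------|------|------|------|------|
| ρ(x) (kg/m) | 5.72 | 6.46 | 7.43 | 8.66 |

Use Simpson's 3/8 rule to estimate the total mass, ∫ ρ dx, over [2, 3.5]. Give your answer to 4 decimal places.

h = 0.5, n = 3.
(3h/8)·[y₀ + 3y₁ + 3y₂ + y₃] = 0.1875·(56.05) = 10.5094.

10.5094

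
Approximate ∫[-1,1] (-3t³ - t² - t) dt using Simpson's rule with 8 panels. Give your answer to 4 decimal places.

-0.6667

h = (1 − (-1))/8 = 0.25.
Nodes t₀,…,t₈ = -1, -0.75, -0.5, -0.25, 0, 0.25, 0.5, 0.75, 1.
f(t) = -3t³ - t² - t: f₀=3, f₁=1.453125, f₂=0.625, f₃=0.234375, f₄=0, f₅=-0.359375, f₆=-1.125, f₇=-2.578125, f₈=-5.
(h/3)·[f₀ + 4f₁ + 2f₂ + 4f₃ + 2f₄ + 4f₅ + 2f₆ + 4f₇ + f₈] = 0.083333·(-8) = -0.6667.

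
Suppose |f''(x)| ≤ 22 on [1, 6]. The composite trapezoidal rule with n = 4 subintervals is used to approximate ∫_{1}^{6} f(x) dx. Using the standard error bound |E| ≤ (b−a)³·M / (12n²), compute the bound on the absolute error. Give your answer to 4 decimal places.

14.3229

|E| ≤ (5)³·22 / (12·4²) = 2750/192 = 14.3229.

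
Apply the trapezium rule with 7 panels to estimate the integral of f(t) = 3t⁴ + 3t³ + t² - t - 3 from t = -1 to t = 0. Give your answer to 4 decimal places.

-2.3082

h = (0 − (-1))/7 = 0.142857.
Nodes t₀,…,t₇ = -1, -0.857143, -0.714286, -0.571429, -0.428571, -0.285714, -0.142857, 0.
f(t) = 3t⁴ + 3t³ + t² - t - 3: f₀=-1, f₁=-1.678051, f₂=-2.087880, f₃=-2.341941, f₄=-2.522699, f₅=-2.682632, f₆=-2.844232, f₇=-3.
(h/2)·[f₀ + 2f₁ + 2f₂ + 2f₃ + 2f₄ + 2f₅ + 2f₆ + f₇] = 0.071429·(-32.314869) = -2.3082.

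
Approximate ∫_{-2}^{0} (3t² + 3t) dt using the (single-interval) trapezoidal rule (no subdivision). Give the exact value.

6

T = (b−a)/2 · [f(-2) + f(0)] = 1·[6 + 0] = 6.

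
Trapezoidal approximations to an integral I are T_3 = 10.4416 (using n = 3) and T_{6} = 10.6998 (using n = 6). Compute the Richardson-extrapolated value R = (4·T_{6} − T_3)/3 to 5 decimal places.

R = (4·T_{6} − T_3) / 3 = (4·10.6998 − 10.4416)/3 = (32.3576)/3 = 10.78587.

10.78587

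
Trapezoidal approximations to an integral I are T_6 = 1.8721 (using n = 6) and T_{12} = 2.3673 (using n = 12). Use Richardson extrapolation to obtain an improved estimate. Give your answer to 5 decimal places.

R = (4·T_{12} − T_6) / 3 = (4·2.3673 − 1.8721)/3 = (7.5971)/3 = 2.53237.

2.53237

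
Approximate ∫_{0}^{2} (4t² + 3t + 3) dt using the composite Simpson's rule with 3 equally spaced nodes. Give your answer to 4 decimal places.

22.6667

h = (2 − 0)/2 = 1.
Nodes t₀,…,t₂ = 0, 1, 2.
f(t) = 4t² + 3t + 3: f₀=3, f₁=10, f₂=25.
(h/3)·[f₀ + 4f₁ + f₂] = 0.333333·(68) = 22.6667.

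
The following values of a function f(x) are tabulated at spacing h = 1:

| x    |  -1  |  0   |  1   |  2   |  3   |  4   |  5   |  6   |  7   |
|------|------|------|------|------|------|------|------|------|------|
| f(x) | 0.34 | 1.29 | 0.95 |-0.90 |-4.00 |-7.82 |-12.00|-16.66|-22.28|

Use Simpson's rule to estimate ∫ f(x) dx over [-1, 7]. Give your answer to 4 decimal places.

h = 1, n = 8.
(h/3)·[y₀ + 4y₁ + 2y₂ + 4y₃ + 2y₄ + 4y₅ + 2y₆ + 4y₇ + y₈] = 0.333333·(-148.40) = -49.4667.

-49.4667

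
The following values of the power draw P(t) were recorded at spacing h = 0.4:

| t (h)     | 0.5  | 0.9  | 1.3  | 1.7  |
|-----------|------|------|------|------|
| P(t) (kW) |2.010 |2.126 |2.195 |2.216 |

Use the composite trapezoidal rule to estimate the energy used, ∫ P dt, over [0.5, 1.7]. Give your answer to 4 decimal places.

h = 0.4, n = 3.
(h/2)·[y₀ + 2y₁ + 2y₂ + y₃] = 0.2·(12.868) = 2.5736.

2.5736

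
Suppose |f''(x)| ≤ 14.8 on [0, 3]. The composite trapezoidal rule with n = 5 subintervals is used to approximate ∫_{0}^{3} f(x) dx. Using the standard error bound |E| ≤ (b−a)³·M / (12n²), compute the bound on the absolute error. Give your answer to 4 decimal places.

1.3320

|E| ≤ (3)³·14.8 / (12·5²) = 399.6/300 = 1.3320.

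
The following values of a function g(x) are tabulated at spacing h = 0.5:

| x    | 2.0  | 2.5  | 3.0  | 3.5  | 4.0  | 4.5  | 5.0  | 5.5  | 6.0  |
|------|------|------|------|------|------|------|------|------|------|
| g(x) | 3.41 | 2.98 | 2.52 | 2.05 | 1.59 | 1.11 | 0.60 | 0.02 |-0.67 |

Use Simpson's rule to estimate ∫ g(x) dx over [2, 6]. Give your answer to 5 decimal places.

6.13333

h = 0.5, n = 8.
(h/3)·[y₀ + 4y₁ + 2y₂ + 4y₃ + 2y₄ + 4y₅ + 2y₆ + 4y₇ + y₈] = 0.166667·(36.80) = 6.13333.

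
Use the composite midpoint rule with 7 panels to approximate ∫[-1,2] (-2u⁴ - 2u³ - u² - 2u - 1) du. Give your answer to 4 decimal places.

-28.9712

h = (2 − (-1))/7 = 0.428571.
Midpoints m₁,…,m₇ = -0.785714, -0.357143, 0.071429, 0.5, 0.928571, 1.357143, 1.785714.
f(m₁)=0.161964, f(m₂)=-0.354696, f(m₃)=-1.148740, f(m₄)=-2.625, f(m₅)=-6.807632, f(m₆)=-17.340119, f(m₇)=-39.485267.
h·[f(m₁) + f(m₂) + f(m₃) + f(m₄) + f(m₅) + f(m₆) + f(m₇)] = 0.428571·(-67.599490) = -28.9712.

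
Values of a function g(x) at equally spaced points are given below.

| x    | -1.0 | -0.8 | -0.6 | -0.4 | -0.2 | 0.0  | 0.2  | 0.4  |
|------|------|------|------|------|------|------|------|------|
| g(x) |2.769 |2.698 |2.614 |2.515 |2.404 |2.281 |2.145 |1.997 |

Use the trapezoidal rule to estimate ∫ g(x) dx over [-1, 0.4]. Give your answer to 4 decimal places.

h = 0.2, n = 7.
(h/2)·[y₀ + 2y₁ + 2y₂ + 2y₃ + 2y₄ + 2y₅ + 2y₆ + y₇] = 0.1·(34.080) = 3.4080.

3.4080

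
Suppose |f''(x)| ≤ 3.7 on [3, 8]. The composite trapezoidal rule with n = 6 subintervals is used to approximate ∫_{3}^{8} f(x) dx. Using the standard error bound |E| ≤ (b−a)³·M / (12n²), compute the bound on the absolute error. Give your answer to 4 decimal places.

1.0706

|E| ≤ (5)³·3.7 / (12·6²) = 462.5/432 = 1.0706.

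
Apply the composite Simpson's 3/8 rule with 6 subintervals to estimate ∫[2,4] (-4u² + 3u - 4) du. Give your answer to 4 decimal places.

-64.6667

h = (4 − 2)/6 = 0.333333.
Nodes u₀,…,u₆ = 2, 2.333333, 2.666667, 3, 3.333333, 3.666667, 4.
f(u) = -4u² + 3u - 4: f₀=-14, f₁=-18.777778, f₂=-24.444444, f₃=-31, f₄=-38.444444, f₅=-46.777778, f₆=-56.
(3h/8)·[f₀ + 3f₁ + 3f₂ + 2f₃ + 3f₄ + 3f₅ + f₆] = 0.125·(-517.333333) = -64.6667.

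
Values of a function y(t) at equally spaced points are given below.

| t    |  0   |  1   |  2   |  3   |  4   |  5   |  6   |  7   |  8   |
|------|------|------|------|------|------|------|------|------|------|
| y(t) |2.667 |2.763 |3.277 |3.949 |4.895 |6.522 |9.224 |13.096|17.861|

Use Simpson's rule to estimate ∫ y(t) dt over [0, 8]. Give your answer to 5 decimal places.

h = 1, n = 8.
(h/3)·[y₀ + 4y₁ + 2y₂ + 4y₃ + 2y₄ + 4y₅ + 2y₆ + 4y₇ + y₈] = 0.333333·(160.640) = 53.54667.

53.54667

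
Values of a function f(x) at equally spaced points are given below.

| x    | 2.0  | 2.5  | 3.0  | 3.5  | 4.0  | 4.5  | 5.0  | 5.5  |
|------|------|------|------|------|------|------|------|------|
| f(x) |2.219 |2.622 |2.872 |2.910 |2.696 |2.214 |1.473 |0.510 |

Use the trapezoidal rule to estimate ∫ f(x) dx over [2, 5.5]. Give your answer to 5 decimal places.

h = 0.5, n = 7.
(h/2)·[y₀ + 2y₁ + 2y₂ + 2y₃ + 2y₄ + 2y₅ + 2y₆ + y₇] = 0.25·(32.303) = 8.07575.

8.07575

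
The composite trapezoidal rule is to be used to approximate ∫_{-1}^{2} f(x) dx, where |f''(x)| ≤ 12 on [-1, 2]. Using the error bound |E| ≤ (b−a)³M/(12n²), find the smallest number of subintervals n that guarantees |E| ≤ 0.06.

22

Need 324/(12n²) ≤ 0.06.
n² ≥ 324/(12·0.06) = 450 ⇒ n ≥ 21.2132, so the smallest n is 22.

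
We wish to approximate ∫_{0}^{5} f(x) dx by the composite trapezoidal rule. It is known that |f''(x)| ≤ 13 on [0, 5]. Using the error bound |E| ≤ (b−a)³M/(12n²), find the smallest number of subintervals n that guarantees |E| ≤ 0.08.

42

Need 1625/(12n²) ≤ 0.08.
n² ≥ 1625/(12·0.08) = 1692.71 ⇒ n ≥ 41.1425, so the smallest n is 42.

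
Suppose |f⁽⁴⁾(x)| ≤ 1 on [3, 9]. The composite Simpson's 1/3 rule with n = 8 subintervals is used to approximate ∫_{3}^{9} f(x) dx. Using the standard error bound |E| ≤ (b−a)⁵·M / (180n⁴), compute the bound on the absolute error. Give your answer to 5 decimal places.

0.01055

|E| ≤ (6)⁵·1 / (180·8⁴) = 7776/737280 = 0.01055.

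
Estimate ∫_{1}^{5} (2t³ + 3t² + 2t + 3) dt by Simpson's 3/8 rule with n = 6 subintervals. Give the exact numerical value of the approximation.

472

h = (5 − 1)/6 = 0.666667.
Nodes t₀,…,t₆ = 1, 1.666667, 2.333333, 3, 3.666667, 4.333333, 5.
f(t) = 2t³ + 3t² + 2t + 3: f₀=10, f₁=23.925926, f₂=49.407407, f₃=90, f₄=149.259259, f₅=230.740741, f₆=338.
(3h/8)·[f₀ + 3f₁ + 3f₂ + 2f₃ + 3f₄ + 3f₅ + f₆] = 0.25·(1888) = 472.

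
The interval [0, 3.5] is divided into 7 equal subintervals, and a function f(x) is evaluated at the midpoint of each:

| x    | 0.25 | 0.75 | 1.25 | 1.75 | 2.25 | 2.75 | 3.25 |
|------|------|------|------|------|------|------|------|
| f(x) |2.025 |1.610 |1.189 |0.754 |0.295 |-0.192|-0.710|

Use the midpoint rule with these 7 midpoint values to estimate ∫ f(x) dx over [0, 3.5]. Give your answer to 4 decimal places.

2.4855

h = 0.5, n = 7.
h·[y(m₁) + y(m₂) + y(m₃) + y(m₄) + y(m₅) + y(m₆) + y(m₇)] = 0.5·(4.971) = 2.4855.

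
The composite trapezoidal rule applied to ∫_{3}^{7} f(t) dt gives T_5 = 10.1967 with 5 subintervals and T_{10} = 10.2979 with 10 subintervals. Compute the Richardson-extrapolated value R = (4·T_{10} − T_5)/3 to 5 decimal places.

10.33163

R = (4·T_{10} − T_5) / 3 = (4·10.2979 − 10.1967)/3 = (30.9949)/3 = 10.33163.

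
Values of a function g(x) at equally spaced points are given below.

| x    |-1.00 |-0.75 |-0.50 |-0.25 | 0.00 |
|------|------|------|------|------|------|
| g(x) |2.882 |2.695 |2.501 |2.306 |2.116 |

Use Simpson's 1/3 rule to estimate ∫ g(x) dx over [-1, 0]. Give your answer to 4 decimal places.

2.5003

h = 0.25, n = 4.
(h/3)·[y₀ + 4y₁ + 2y₂ + 4y₃ + y₄] = 0.083333·(30.004) = 2.5003.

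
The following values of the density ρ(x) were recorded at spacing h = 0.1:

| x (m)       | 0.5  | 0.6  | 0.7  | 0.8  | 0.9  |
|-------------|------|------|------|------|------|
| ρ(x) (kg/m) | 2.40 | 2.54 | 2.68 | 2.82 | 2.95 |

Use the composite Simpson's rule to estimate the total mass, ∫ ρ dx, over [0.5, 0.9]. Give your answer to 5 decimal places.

1.07167

h = 0.1, n = 4.
(h/3)·[y₀ + 4y₁ + 2y₂ + 4y₃ + y₄] = 0.033333·(32.15) = 1.07167.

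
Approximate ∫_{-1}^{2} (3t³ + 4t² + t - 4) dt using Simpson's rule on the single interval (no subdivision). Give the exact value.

12.75

S = (b−a)/6 · [f(-1) + 4f(0.5) + f(2)] = 0.5·[(-4) + 4·(-2.125) + 38] = 12.75.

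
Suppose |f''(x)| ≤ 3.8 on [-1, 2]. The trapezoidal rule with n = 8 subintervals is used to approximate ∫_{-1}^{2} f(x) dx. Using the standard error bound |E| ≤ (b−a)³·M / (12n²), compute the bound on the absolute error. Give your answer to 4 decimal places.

|E| ≤ (3)³·3.8 / (12·8²) = 102.6/768 = 0.1336.

0.1336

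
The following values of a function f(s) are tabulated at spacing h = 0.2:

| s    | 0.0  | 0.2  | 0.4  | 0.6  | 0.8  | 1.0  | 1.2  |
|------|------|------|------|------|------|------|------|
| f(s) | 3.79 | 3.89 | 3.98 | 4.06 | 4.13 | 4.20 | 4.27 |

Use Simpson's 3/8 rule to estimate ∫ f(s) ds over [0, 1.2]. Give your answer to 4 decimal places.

4.8585

h = 0.2, n = 6.
(3h/8)·[y₀ + 3y₁ + 3y₂ + 2y₃ + 3y₄ + 3y₅ + y₆] = 0.075·(64.78) = 4.8585.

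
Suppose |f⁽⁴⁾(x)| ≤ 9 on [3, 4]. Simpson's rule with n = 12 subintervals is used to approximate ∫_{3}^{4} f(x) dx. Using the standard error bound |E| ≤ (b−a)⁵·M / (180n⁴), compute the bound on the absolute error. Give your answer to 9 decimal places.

0.000002411

|E| ≤ (1)⁵·9 / (180·12⁴) = 9/3732480 = 0.000002411.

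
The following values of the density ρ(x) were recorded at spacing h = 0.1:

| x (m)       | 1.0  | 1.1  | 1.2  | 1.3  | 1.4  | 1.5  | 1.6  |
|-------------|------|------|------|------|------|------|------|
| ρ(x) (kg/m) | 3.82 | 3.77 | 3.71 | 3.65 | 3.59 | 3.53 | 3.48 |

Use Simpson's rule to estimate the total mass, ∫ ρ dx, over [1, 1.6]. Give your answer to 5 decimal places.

2.19000

h = 0.1, n = 6.
(h/3)·[y₀ + 4y₁ + 2y₂ + 4y₃ + 2y₄ + 4y₅ + y₆] = 0.033333·(65.70) = 2.19000.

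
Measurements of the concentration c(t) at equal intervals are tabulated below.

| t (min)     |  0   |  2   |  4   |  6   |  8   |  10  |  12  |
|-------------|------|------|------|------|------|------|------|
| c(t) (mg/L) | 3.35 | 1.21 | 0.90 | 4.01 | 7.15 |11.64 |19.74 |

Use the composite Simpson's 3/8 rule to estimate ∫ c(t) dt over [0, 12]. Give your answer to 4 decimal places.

h = 2, n = 6.
(3h/8)·[y₀ + 3y₁ + 3y₂ + 2y₃ + 3y₄ + 3y₅ + y₆] = 0.75·(93.81) = 70.3575.

70.3575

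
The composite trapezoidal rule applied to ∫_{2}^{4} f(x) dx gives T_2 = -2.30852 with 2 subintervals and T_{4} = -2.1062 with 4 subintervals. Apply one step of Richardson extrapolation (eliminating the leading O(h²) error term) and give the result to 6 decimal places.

-2.038760

R = (4·T_{4} − T_2) / 3 = (4·(-2.1062) − (-2.30852))/3 = (-6.11628)/3 = -2.038760.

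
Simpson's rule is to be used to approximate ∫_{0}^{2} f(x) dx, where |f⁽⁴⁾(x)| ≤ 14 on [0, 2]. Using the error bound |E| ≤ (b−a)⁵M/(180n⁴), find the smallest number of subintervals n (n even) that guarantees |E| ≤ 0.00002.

20

Need 448/(180n⁴) ≤ 0.00002.
n⁴ ≥ 448/(180·0.00002) = 124444 ⇒ n ≥ 18.7821, so the smallest even n is 20. (n must be even for Simpson's rule.)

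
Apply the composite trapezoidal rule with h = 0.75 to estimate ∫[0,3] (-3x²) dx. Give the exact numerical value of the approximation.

-27.84375

h = (3 − 0)/4 = 0.75.
Nodes x₀,…,x₄ = 0, 0.75, 1.5, 2.25, 3.
f(x) = -3x²: f₀=0, f₁=-1.6875, f₂=-6.75, f₃=-15.1875, f₄=-27.
(h/2)·[f₀ + 2f₁ + 2f₂ + 2f₃ + f₄] = 0.375·(-74.25) = -27.84375.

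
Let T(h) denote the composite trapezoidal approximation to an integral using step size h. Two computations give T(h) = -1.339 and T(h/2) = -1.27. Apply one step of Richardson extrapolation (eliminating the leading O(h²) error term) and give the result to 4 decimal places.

-1.2470

R = (4·T(h/2) − T(h)) / 3 = (4·(-1.27) − (-1.339))/3 = (-3.741)/3 = -1.2470.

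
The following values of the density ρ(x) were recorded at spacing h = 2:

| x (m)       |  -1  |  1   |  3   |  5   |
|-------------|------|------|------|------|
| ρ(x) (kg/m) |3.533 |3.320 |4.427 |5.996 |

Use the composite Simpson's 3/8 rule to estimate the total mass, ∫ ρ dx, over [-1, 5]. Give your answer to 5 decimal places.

24.57750

h = 2, n = 3.
(3h/8)·[y₀ + 3y₁ + 3y₂ + y₃] = 0.75·(32.770) = 24.57750.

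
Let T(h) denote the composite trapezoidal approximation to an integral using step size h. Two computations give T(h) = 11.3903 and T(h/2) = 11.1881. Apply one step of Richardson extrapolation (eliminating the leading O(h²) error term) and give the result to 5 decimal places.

R = (4·T(h/2) − T(h)) / 3 = (4·11.1881 − 11.3903)/3 = (33.3621)/3 = 11.12070.

11.12070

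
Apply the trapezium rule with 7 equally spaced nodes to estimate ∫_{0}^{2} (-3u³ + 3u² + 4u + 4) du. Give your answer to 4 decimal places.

h = (2 − 0)/6 = 0.333333.
Nodes u₀,…,u₆ = 0, 0.333333, 0.666667, 1, 1.333333, 1.666667, 2.
f(u) = -3u³ + 3u² + 4u + 4: f₀=4, f₁=5.555556, f₂=7.111111, f₃=8, f₄=7.555556, f₅=5.111111, f₆=0.
(h/2)·[f₀ + 2f₁ + 2f₂ + 2f₃ + 2f₄ + 2f₅ + f₆] = 0.166667·(70.666667) = 11.7778.

11.7778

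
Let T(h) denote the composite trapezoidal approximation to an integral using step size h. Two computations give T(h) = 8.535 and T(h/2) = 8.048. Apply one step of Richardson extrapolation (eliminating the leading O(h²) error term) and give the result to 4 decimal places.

R = (4·T(h/2) − T(h)) / 3 = (4·8.048 − 8.535)/3 = (23.657)/3 = 7.8857.

7.8857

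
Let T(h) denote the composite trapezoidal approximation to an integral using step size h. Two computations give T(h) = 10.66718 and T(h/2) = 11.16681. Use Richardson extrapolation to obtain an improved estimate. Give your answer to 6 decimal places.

R = (4·T(h/2) − T(h)) / 3 = (4·11.16681 − 10.66718)/3 = (34.00006)/3 = 11.333353.

11.333353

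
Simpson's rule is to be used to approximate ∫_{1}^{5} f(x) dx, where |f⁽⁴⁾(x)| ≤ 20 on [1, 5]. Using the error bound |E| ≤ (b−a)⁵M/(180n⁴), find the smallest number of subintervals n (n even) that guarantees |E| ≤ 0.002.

Need 20480/(180n⁴) ≤ 0.002.
n⁴ ≥ 20480/(180·0.002) = 56888.9 ⇒ n ≥ 15.4439, so the smallest even n is 16. (n must be even for Simpson's rule.)

16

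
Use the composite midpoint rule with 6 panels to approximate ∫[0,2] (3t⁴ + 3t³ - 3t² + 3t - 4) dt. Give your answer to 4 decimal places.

20.6466

h = (2 − 0)/6 = 0.333333.
Midpoints m₁,…,m₆ = 0.166667, 0.5, 0.833333, 1.166667, 1.5, 1.833333.
f(m₁)=-3.567130, f(m₂)=-2.6875, f(m₃)=-0.400463, f(m₄)=5.738426, f(m₅)=19.0625, f(m₆)=43.793981.
h·[f(m₁) + f(m₂) + f(m₃) + f(m₄) + f(m₅) + f(m₆)] = 0.333333·(61.939815) = 20.6466.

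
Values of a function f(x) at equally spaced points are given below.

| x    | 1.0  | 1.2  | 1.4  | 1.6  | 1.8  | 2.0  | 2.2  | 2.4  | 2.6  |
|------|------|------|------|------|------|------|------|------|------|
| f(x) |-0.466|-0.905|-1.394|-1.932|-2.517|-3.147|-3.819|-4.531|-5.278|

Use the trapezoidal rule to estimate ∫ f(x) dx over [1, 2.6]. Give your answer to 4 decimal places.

-4.2234

h = 0.2, n = 8.
(h/2)·[y₀ + 2y₁ + 2y₂ + 2y₃ + 2y₄ + 2y₅ + 2y₆ + 2y₇ + y₈] = 0.1·(-42.234) = -4.2234.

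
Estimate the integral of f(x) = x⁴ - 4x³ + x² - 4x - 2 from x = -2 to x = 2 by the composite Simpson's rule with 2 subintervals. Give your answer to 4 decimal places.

h = (2 − (-2))/2 = 2.
Nodes x₀,…,x₂ = -2, 0, 2.
f(x) = x⁴ - 4x³ + x² - 4x - 2: f₀=58, f₁=-2, f₂=-22.
(h/3)·[f₀ + 4f₁ + f₂] = 0.666667·(28) = 18.6667.

18.6667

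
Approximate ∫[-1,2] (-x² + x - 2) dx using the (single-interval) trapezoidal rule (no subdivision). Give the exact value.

T = (b−a)/2 · [f(-1) + f(2)] = 1.5·[(-4) + (-4)] = -12.

-12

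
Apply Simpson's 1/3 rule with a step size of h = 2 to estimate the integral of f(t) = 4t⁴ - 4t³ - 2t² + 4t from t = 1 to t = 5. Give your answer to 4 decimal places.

1874.6667

h = (5 − 1)/2 = 2.
Nodes t₀,…,t₂ = 1, 3, 5.
f(t) = 4t⁴ - 4t³ - 2t² + 4t: f₀=2, f₁=210, f₂=1970.
(h/3)·[f₀ + 4f₁ + f₂] = 0.666667·(2812) = 1874.6667.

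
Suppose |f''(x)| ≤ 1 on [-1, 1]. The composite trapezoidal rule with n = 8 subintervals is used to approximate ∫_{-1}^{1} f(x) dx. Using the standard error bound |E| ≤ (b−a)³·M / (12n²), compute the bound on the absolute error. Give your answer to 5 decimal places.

|E| ≤ (2)³·1 / (12·8²) = 8/768 = 0.01042.

0.01042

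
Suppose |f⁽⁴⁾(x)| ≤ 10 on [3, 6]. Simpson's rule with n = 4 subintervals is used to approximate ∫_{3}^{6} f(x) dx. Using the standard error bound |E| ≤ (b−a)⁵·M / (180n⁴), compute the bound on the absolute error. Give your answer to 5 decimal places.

|E| ≤ (3)⁵·10 / (180·4⁴) = 2430/46080 = 0.05273.

0.05273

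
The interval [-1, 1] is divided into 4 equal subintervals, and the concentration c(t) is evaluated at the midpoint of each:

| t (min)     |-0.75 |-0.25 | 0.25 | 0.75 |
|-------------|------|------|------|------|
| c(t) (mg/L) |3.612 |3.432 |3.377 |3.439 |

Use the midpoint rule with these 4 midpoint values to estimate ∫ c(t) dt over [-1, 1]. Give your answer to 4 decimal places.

6.9300

h = 0.5, n = 4.
h·[y(m₁) + y(m₂) + y(m₃) + y(m₄)] = 0.5·(13.860) = 6.9300.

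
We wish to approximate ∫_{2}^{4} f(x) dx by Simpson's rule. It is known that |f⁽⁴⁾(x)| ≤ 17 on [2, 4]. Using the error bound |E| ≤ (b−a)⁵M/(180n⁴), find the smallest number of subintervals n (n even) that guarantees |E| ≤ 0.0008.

Need 544/(180n⁴) ≤ 0.0008.
n⁴ ≥ 544/(180·0.0008) = 3777.78 ⇒ n ≥ 7.8399, so the smallest even n is 8. (n must be even for Simpson's rule.)

8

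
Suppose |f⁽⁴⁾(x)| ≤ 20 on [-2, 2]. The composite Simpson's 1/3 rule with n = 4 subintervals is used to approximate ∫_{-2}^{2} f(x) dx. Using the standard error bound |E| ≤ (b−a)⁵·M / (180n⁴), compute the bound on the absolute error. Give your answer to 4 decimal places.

0.4444

|E| ≤ (4)⁵·20 / (180·4⁴) = 20480/46080 = 0.4444.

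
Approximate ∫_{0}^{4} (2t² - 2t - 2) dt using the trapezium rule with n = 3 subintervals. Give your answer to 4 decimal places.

21.0370

h = (4 − 0)/3 = 1.333333.
Nodes t₀,…,t₃ = 0, 1.333333, 2.666667, 4.
f(t) = 2t² - 2t - 2: f₀=-2, f₁=-1.111111, f₂=6.888889, f₃=22.
(h/2)·[f₀ + 2f₁ + 2f₂ + f₃] = 0.666667·(31.555556) = 21.0370.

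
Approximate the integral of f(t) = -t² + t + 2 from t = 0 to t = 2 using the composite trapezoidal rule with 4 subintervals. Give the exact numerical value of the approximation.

h = (2 − 0)/4 = 0.5.
Nodes t₀,…,t₄ = 0, 0.5, 1, 1.5, 2.
f(t) = -t² + t + 2: f₀=2, f₁=2.25, f₂=2, f₃=1.25, f₄=0.
(h/2)·[f₀ + 2f₁ + 2f₂ + 2f₃ + f₄] = 0.25·(13) = 3.25.

3.25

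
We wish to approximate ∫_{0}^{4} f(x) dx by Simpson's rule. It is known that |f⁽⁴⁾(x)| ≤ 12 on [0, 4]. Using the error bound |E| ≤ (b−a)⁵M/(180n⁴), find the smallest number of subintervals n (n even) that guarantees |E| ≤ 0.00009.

Need 12288/(180n⁴) ≤ 0.00009.
n⁴ ≥ 12288/(180·0.00009) = 758519 ⇒ n ≥ 29.5115, so the smallest even n is 30. (n must be even for Simpson's rule.)

30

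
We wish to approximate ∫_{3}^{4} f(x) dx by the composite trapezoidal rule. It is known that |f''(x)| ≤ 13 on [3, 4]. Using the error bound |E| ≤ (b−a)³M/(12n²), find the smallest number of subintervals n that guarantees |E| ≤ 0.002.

Need 13/(12n²) ≤ 0.002.
n² ≥ 13/(12·0.002) = 541.667 ⇒ n ≥ 23.2737, so the smallest n is 24.

24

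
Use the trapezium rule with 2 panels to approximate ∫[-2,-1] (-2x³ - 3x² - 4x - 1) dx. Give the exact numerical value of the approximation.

h = (-1 − (-2))/2 = 0.5.
Nodes x₀,…,x₂ = -2, -1.5, -1.
f(x) = -2x³ - 3x² - 4x - 1: f₀=11, f₁=5, f₂=2.
(h/2)·[f₀ + 2f₁ + f₂] = 0.25·(23) = 5.75.

5.75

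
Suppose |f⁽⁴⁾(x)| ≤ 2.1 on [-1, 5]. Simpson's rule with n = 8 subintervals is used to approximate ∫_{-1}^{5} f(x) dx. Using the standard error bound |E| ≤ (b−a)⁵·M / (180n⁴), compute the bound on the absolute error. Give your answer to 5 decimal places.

0.02215

|E| ≤ (6)⁵·2.1 / (180·8⁴) = 16329.6/737280 = 0.02215.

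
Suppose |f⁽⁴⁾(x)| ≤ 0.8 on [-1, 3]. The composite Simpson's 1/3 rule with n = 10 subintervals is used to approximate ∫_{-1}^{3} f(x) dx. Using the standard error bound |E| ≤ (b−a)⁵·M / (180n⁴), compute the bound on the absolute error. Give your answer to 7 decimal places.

|E| ≤ (4)⁵·0.8 / (180·10⁴) = 819.2/1800000 = 0.0004551.

0.0004551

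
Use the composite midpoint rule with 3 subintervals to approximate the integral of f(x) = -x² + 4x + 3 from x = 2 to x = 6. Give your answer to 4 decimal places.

7.2593

h = (6 − 2)/3 = 1.333333.
Midpoints m₁,…,m₃ = 2.666667, 4, 5.333333.
f(m₁)=6.555556, f(m₂)=3, f(m₃)=-4.111111.
h·[f(m₁) + f(m₂) + f(m₃)] = 1.333333·(5.444444) = 7.2593.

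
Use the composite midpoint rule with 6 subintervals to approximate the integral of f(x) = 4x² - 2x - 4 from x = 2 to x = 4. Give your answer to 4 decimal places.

h = (4 − 2)/6 = 0.333333.
Midpoints m₁,…,m₆ = 2.166667, 2.5, 2.833333, 3.166667, 3.5, 3.833333.
f(m₁)=10.444444, f(m₂)=16, f(m₃)=22.444444, f(m₄)=29.777778, f(m₅)=38, f(m₆)=47.111111.
h·[f(m₁) + f(m₂) + f(m₃) + f(m₄) + f(m₅) + f(m₆)] = 0.333333·(163.777778) = 54.5926.

54.5926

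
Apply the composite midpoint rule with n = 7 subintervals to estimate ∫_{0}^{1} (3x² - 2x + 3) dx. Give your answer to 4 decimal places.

2.9949

h = (1 − 0)/7 = 0.142857.
Midpoints m₁,…,m₇ = 0.071429, 0.214286, 0.357143, 0.5, 0.642857, 0.785714, 0.928571.
f(m₁)=2.872449, f(m₂)=2.709184, f(m₃)=2.668367, f(m₄)=2.75, f(m₅)=2.954082, f(m₆)=3.280612, f(m₇)=3.729592.
h·[f(m₁) + f(m₂) + f(m₃) + f(m₄) + f(m₅) + f(m₆) + f(m₇)] = 0.142857·(20.964286) = 2.9949.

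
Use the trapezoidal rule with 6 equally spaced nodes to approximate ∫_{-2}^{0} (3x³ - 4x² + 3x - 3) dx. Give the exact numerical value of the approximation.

-35.36

h = (0 − (-2))/5 = 0.4.
Nodes x₀,…,x₅ = -2, -1.6, -1.2, -0.8, -0.4, 0.
f(x) = 3x³ - 4x² + 3x - 3: f₀=-49, f₁=-30.328, f₂=-17.544, f₃=-9.496, f₄=-5.032, f₅=-3.
(h/2)·[f₀ + 2f₁ + 2f₂ + 2f₃ + 2f₄ + f₅] = 0.2·(-176.8) = -35.36.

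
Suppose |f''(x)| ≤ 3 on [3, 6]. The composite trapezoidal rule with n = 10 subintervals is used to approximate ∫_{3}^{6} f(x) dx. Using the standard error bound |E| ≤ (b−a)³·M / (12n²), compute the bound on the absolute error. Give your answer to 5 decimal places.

|E| ≤ (3)³·3 / (12·10²) = 81/1200 = 0.06750.

0.06750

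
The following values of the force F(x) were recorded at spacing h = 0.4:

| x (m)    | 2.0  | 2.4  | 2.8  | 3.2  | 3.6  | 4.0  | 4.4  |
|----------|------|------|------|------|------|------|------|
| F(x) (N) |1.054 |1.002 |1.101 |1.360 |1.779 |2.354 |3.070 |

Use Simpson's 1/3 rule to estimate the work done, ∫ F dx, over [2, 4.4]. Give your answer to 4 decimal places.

h = 0.4, n = 6.
(h/3)·[y₀ + 4y₁ + 2y₂ + 4y₃ + 2y₄ + 4y₅ + y₆] = 0.133333·(28.748) = 3.8331.

3.8331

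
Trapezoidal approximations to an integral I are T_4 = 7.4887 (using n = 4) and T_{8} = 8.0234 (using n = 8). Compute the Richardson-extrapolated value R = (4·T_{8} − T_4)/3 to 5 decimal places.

8.20163

R = (4·T_{8} − T_4) / 3 = (4·8.0234 − 7.4887)/3 = (24.6049)/3 = 8.20163.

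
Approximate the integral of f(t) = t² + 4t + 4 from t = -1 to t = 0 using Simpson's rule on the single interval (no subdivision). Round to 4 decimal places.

2.3333

S = (b−a)/6 · [f(-1) + 4f(-0.5) + f(0)] = 0.166667·[1 + 4·2.25 + 4] = 2.3333.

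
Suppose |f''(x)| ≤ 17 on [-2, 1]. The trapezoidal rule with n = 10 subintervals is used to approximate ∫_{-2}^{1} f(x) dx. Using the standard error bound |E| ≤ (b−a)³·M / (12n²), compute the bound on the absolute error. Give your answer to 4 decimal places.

|E| ≤ (3)³·17 / (12·10²) = 459/1200 = 0.3825.

0.3825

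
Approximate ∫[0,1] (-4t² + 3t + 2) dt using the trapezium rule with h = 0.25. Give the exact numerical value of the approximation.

2.125

h = (1 − 0)/4 = 0.25.
Nodes t₀,…,t₄ = 0, 0.25, 0.5, 0.75, 1.
f(t) = -4t² + 3t + 2: f₀=2, f₁=2.5, f₂=2.5, f₃=2, f₄=1.
(h/2)·[f₀ + 2f₁ + 2f₂ + 2f₃ + f₄] = 0.125·(17) = 2.125.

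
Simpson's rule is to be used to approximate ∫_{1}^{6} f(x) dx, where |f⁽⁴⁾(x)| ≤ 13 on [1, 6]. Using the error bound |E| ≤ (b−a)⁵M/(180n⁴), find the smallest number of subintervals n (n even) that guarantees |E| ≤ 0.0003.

30

Need 40625/(180n⁴) ≤ 0.0003.
n⁴ ≥ 40625/(180·0.0003) = 752315 ⇒ n ≥ 29.4510, so the smallest even n is 30. (n must be even for Simpson's rule.)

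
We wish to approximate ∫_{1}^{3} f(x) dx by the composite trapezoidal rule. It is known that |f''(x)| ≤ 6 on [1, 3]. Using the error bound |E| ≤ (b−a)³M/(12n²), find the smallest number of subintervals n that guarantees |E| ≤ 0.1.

7

Need 48/(12n²) ≤ 0.1.
n² ≥ 48/(12·0.1) = 40 ⇒ n ≥ 6.3246, so the smallest n is 7.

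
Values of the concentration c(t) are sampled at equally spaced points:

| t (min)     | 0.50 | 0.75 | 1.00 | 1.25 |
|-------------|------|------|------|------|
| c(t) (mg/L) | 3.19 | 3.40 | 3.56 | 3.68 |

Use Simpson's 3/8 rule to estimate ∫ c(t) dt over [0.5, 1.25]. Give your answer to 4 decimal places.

2.6016

h = 0.25, n = 3.
(3h/8)·[y₀ + 3y₁ + 3y₂ + y₃] = 0.09375·(27.75) = 2.6016.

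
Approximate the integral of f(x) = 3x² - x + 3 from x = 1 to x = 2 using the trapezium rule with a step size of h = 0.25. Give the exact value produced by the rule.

8.53125

h = (2 − 1)/4 = 0.25.
Nodes x₀,…,x₄ = 1, 1.25, 1.5, 1.75, 2.
f(x) = 3x² - x + 3: f₀=5, f₁=6.4375, f₂=8.25, f₃=10.4375, f₄=13.
(h/2)·[f₀ + 2f₁ + 2f₂ + 2f₃ + f₄] = 0.125·(68.25) = 8.53125.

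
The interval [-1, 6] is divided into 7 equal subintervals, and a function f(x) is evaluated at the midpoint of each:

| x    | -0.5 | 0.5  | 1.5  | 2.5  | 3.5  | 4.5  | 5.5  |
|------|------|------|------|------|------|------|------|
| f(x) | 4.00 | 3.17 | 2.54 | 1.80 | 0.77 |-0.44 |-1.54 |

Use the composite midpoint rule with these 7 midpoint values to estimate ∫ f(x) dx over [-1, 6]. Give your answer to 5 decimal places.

h = 1, n = 7.
h·[y(m₁) + y(m₂) + y(m₃) + y(m₄) + y(m₅) + y(m₆) + y(m₇)] = 1·(10.30) = 10.30000.

10.30000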